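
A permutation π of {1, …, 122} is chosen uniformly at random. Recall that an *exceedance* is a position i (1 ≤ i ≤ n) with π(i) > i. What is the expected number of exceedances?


Write X = Σ_{i=1}^{122} X_i, where X_i = 1_{π(i) > i}.
For each fixed i, π(i) is uniform over {1, …, 122} (marginal of a uniform permutation), so P[π(i) > i] = (n − i)/n. Summing: Σ_{i=1}^{122} (n − i)/n = (0 + 1 + … + 121)/122 = 122(122 − 1)/(2·122) = (122 − 1)/2.
Hence E[X] = Σ_{i=1}^{122} (122 − i)/122 = 121/2 ≈ 60.5000.

E[X] = 121/2 = 60.5000.


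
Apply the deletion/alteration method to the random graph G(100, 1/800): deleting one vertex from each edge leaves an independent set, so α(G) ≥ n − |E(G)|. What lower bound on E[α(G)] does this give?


E[|E(G)|] = C(100, 2)·p = 4950 · (1/800) = 99/16.
E[α(G)] ≥ n − E[|E(G)|] = 100 − 99/16 = 1501/16.
Numerically: ≈ 93.81250.
(This is only a lower bound; the true E[α(G)] may be larger.)

E[α(G)] ≥ 1501/16 ≈ 93.81250.


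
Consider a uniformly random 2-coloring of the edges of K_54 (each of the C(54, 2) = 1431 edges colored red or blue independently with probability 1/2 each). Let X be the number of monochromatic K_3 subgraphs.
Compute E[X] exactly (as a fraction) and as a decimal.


Let X = Σ_S X_S over the C(54, 3) = 24804 subsets S of size 3, where X_S = 1 if the K_3 on S is monochromatic.
For a fixed S, the K_3 on S has C(3, 2) = 3 edges. P[all 3 edges red] = (1/2)^3, and likewise for blue, so P[monochromatic] = 2·(1/2)^3 = 2^{1 − 3} = 1/4.
By linearity: E[X] = C(54, 3) · 2^{1 − 3} = 24804 · 1/4 = 6201.
Numerically: E[X] ≈ 6201.00000.

E[X] = C(54,3)·2^(1−C(3,2)) = 6201 ≈ 6201.00000.


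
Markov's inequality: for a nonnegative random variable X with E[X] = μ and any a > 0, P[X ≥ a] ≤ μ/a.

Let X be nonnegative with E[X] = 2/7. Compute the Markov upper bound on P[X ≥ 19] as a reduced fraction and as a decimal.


μ = E[X] = 2/7, a = 19.
Markov: P[X ≥ 19] ≤ μ/a = (2/7)/19 = 2/133.
Numerically: ≈ 0.0150.
(Since a = 19 > μ = 0.2857, the bound 2/133 is < 1 and informative.)

P[X ≥ 19] ≤ 2/133 ≈ 0.0150.


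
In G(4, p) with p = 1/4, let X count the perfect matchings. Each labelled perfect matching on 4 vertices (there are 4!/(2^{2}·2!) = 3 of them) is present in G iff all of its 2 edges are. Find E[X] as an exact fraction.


K_4 has 4!/(2^{2}·2!) = 3 labelled perfect matchings.
For each such perfect matching H, let X_H = 1 if all 2 edges of H are present in G. Then P[X_H = 1] = p^{2} = (1/4)^{2} = 1/16.
By linearity of expectation: E[X] = Σ_H E[X_H] = 3 · p^{2} = 3 · 1/16 = 3/16.
Numerically: E[X] ≈ 0.1875.

E[X] = 3 · (1/4)^{2} = 3/16 ≈ 0.1875.


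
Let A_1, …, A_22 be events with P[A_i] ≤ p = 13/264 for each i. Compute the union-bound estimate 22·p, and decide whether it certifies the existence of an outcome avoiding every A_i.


Union bound: P[∪_{i=1}^{22} A_i] ≤ Σ_i P[A_i] ≤ 22·p = 22·(13/264) = 13/12.
Numerically: 13/12 ≈ 1.083333.
Is 13/12 < 1? NO.
Since the bound 13/12 is ≥ 1, the union bound is uninformative here; it does NOT by itself certify existence.

22·p = 13/12 ≈ 1.083333; existence NOT certified by the union bound.


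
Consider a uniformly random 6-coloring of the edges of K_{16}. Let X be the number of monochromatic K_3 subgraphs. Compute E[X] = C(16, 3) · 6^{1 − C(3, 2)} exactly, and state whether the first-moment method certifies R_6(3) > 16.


E[X] = C(16, 3) · 6^{1 − 3} = 560 · 6^{−2} = 560/36.
As a reduced fraction: E[X] = 140/9 ≈ 15.555556.
Is E[X] < 1? NO.
Since E[X] ≥ 1, the first-moment bound is inconclusive at n = 16; it does NOT by itself certify R_6(3) > 16.

E[X] = 140/9 ≈ 15.555556; E[X] ≥ 1; first-moment method inconclusive here.


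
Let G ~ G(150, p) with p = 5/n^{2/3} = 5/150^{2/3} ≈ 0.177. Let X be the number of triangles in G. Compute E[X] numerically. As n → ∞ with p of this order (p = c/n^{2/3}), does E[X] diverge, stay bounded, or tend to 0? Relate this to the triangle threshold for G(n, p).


Number of potential triangles: C(150, 3) = 551300.
Each occurs with probability p³ ≈ (0.177)³ ≈ 5.55556e-03.
By linearity: E[X] = C(150, 3)·p³ ≈ 551300 · 5.55556e-03 ≈ 3062.778.
Since α = 2/3 < 1, p = c/n^{2/3} ≫ 1/n is above the triangle threshold p ~ 1/n. Asymptotically E[X] ~ (c³/6)·n^{3(1−α)} = (5³/6)·n^{1} → ∞; triangles are abundant w.h.p.

E[X] ≈ 3062.778; in regime p = Θ(1/n^{2/3}) E[X] diverges (above the triangle threshold p ~ 1/n).


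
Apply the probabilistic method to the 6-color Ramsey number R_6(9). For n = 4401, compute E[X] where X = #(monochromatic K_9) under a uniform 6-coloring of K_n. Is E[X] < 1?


E[X] = C(4401, 9) · 6^{1 − 36} = 1692951372410676096134752050 · 6^{−35} = 1692951372410676096134752050/1719070799748422591028658176.
As a reduced fraction: E[X] = 282158562068446016022458675/286511799958070431838109696 ≈ 0.9848.
Is E[X] < 1? YES.
Since E[X] < 1, there exists a 6-coloring of K_{4401} with no monochromatic K_9; hence R_6(9) > 4401.

E[X] = 282158562068446016022458675/286511799958070431838109696 ≈ 0.9848; E[X] < 1, so R_6(9) > 4401.


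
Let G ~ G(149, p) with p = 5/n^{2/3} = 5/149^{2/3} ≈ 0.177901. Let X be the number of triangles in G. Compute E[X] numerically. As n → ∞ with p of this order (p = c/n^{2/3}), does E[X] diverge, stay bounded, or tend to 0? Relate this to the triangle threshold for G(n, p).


Number of potential triangles: C(149, 3) = 540274.
Each occurs with probability p³ ≈ (0.177901)³ ≈ 5.63037701e-03.
By linearity: E[X] = C(149, 3)·p³ ≈ 540274 · 5.63037701e-03 ≈ 3041.946309.
Since α = 2/3 < 1, p = c/n^{2/3} ≫ 1/n is above the triangle threshold p ~ 1/n. Asymptotically E[X] ~ (c³/6)·n^{3(1−α)} = (5³/6)·n^{1} → ∞; triangles are abundant w.h.p.

E[X] ≈ 3041.946309; in regime p = Θ(1/n^{2/3}) E[X] diverges (above the triangle threshold p ~ 1/n).


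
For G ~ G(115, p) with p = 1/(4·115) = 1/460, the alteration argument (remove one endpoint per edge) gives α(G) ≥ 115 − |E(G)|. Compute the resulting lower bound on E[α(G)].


E[|E(G)|] = C(115, 2)·p = 6555 · (1/460) = 57/4.
E[α(G)] ≥ n − E[|E(G)|] = 115 − 57/4 = 403/4.
Numerically: ≈ 100.7500.
(This is only a lower bound; the true E[α(G)] may be larger.)

E[α(G)] ≥ 403/4 ≈ 100.7500.


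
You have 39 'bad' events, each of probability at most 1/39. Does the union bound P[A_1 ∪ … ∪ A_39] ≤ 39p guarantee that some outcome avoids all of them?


Union bound: P[∪_{i=1}^{39} A_i] ≤ Σ_i P[A_i] ≤ 39·p = 39·(1/39) = 1.
Numerically: 1 ≈ 1.000.
Is 1 < 1? NO.
Since the bound 1 is ≥ 1, the union bound is uninformative here; it does NOT by itself certify existence.

39·p = 1 ≈ 1.000; existence NOT certified by the union bound.


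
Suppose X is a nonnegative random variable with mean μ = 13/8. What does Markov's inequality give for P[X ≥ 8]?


μ = E[X] = 13/8, a = 8.
Markov: P[X ≥ 8] ≤ μ/a = (13/8)/8 = 13/64.
Numerically: ≈ 0.2031.
(Since a = 8 > μ = 1.6250, the bound 13/64 is < 1 and informative.)

P[X ≥ 8] ≤ 13/64 ≈ 0.2031.


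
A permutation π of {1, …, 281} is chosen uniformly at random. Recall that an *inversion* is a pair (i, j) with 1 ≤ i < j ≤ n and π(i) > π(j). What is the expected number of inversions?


Write X = Σ X_I over the C(281, 2) = 39340 pairs i < j, with X_I the indicator of one inversion.
There are 39340 indicators.
For each fixed pair i < j, the values π(i) and π(j) are two distinct elements of {1, …, 281} in uniformly random order; by symmetry P[π(i) > π(j)] = 1/2.
By linearity: E[X] = 39340 · (1/2) = C(281, 2) · (1/2) = 39340/2 = 19670 ≈ 19670.000000.

E[X] = 19670 = 19670.000000.


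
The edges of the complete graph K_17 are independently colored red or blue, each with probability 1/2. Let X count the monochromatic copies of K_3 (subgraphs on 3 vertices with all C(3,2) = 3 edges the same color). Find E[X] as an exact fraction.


Let X = Σ_S X_S over the C(17, 3) = 680 subsets S of size 3, where X_S = 1 if the K_3 on S is monochromatic.
For a fixed S, the K_3 on S has C(3, 2) = 3 edges. P[all 3 edges red] = (1/2)^3, and likewise for blue, so P[monochromatic] = 2·(1/2)^3 = 2^{1 − 3} = 1/4.
By linearity: E[X] = C(17, 3) · 2^{1 − 3} = 680 · 1/4 = 170.
Numerically: E[X] ≈ 170.000000.

E[X] = C(17,3)·2^(1−C(3,2)) = 170 ≈ 170.000000.


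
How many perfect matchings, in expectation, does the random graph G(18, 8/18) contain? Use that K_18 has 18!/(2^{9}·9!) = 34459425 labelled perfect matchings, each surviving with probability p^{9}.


K_18 has 18!/(2^{9}·9!) = 34459425 labelled perfect matchings.
For each such perfect matching H, let X_H = 1 if all 9 edges of H are present in G. Then P[X_H = 1] = p^{9} = (4/9)^{9} = 262144/387420489.
Summing the indicators: E[X] = Σ_H E[X_H] = 34459425 · p^{9} = 34459425 · 262144/387420489 = 111522611200/4782969.
Numerically: E[X] ≈ 2.33e+04.

E[X] = 34459425 · (4/9)^{9} = 111522611200/4782969 ≈ 2.33e+04.


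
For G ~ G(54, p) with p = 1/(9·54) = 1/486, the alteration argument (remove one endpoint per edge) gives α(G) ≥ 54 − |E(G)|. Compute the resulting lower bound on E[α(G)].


E[|E(G)|] = C(54, 2)·p = 1431 · (1/486) = 53/18.
E[α(G)] ≥ n − E[|E(G)|] = 54 − 53/18 = 919/18.
Numerically: ≈ 51.055556.
(This is only a lower bound; the true E[α(G)] may be larger.)

E[α(G)] ≥ 919/18 ≈ 51.055556.


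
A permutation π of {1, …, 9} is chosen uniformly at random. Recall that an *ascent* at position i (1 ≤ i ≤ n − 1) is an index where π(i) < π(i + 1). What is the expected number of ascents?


Write X = Σ X_I over i = 1, …, 8, with X_I the indicator of one ascent.
There are 8 indicators.
For each fixed i, the pair (π(i), π(i+1)) is a uniformly random ordered pair of distinct values from {1, …, 9}; by symmetry P[π(i) < π(i+1)] = 1/2.
By linearity: E[X] = 8 · (1/2) = (9 − 1) · (1/2) = 4 ≈ 4.000000.

E[X] = 4 = 4.000000.


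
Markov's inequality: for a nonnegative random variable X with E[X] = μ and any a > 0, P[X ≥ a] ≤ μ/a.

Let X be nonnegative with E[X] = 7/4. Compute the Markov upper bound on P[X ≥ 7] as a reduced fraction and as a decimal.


μ = E[X] = 7/4, a = 7.
Markov: P[X ≥ 7] ≤ μ/a = (7/4)/7 = 1/4.
Numerically: ≈ 0.250.
(Since a = 7 > μ = 1.750, the bound 1/4 is < 1 and informative.)

P[X ≥ 7] ≤ 1/4 ≈ 0.250.


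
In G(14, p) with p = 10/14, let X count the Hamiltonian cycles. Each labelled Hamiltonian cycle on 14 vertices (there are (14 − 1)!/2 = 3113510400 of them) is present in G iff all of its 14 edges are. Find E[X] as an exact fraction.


K_14 has (14 − 1)!/2 = 3113510400 labelled Hamiltonian cycles.
For each such Hamiltonian cycle H, let X_H = 1 if all 14 edges of H are present in G. Then P[X_H = 1] = p^{14} = (5/7)^{14} = 6103515625/678223072849.
By linearity of expectation: E[X] = Σ_H E[X_H] = 3113510400 · p^{14} = 3113510400 · 6103515625/678223072849 = 2714765625000000000/96889010407.
Numerically: E[X] ≈ 2.802e+07.

E[X] = 3113510400 · (5/7)^{14} = 2714765625000000000/96889010407 ≈ 2.802e+07.


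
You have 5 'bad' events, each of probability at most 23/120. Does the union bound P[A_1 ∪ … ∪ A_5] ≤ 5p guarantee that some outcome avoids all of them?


Union bound: P[∪_{i=1}^{5} A_i] ≤ Σ_i P[A_i] ≤ 5·p = 5·(23/120) = 23/24.
Numerically: 23/24 ≈ 0.9583.
Is 23/24 < 1? YES.
Since P[∪ A_i] ≤ 23/24 < 1, the complement has P[∩ A_i^c] ≥ 1 − 23/24 = 1/24 > 0, so some outcome avoids every A_i.

5·p = 23/24 ≈ 0.9583; existence CERTIFIED by the union bound.


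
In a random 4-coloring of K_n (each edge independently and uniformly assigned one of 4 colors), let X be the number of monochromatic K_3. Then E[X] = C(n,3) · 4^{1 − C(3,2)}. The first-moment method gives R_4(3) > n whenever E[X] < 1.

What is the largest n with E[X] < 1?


We need C(n, 3) · 4^{1 − 3} < 1, i.e. C(n, 3) < 4^{3 − 1} = 16.
Check values of n near the boundary:
  n = 3: C(3, 3) = 1; 1 < 16? YES
  n = 4: C(4, 3) = 4; 4 < 16? YES
  n = 5: C(5, 3) = 10; 10 < 16? YES
  n = 6: C(6, 3) = 20; 20 < 16? NO
The largest n with C(n, 3) < 16 is n = 5 (where E[X] = 5/8 ≈ 0.625000). Hence R_4(3) > 5, i.e. R_4(3) ≥ 6.

Largest n = 5; hence R_4(3) > 5.


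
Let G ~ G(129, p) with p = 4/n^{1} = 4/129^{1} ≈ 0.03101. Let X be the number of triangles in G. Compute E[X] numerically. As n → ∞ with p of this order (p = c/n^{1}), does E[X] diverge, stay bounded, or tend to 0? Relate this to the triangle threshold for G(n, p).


Number of potential triangles: C(129, 3) = 349504.
Each occurs with probability p³ ≈ (0.03101)³ ≈ 2.981335e-05.
By linearity: E[X] = C(129, 3)·p³ ≈ 349504 · 2.981335e-05 ≈ 10.4199.
Here α = 1, so p = 4/n is exactly at the triangle threshold p ~ 1/n. Asymptotically E[X] → c³/6 = 4³/6 = 32/3 ≈ 10.6667, a bounded constant. In this regime the triangle count is asymptotically Poisson(c³/6).

E[X] ≈ 10.4199; in regime p = Θ(1/n^{1}) E[X] stays bounded (at the triangle threshold p ~ 1/n).


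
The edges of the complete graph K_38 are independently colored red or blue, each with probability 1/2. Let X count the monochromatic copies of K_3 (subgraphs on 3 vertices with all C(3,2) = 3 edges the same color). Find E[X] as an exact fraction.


Let X = Σ_S X_S over the C(38, 3) = 8436 subsets S of size 3, where X_S = 1 if the K_3 on S is monochromatic.
For a fixed S, the K_3 on S has C(3, 2) = 3 edges. P[all 3 edges red] = (1/2)^3, and likewise for blue, so P[monochromatic] = 2·(1/2)^3 = 2^{1 − 3} = 1/4.
Summing: E[X] = C(38, 3) · 2^{1 − 3} = 8436 · 1/4 = 2109.
Numerically: E[X] ≈ 2109.000.

E[X] = C(38,3)·2^(1−C(3,2)) = 2109 ≈ 2109.000.


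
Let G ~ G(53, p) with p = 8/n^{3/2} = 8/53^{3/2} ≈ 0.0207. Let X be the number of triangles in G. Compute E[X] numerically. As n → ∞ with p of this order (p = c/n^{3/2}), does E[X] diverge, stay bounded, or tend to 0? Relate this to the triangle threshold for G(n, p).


Number of potential triangles: C(53, 3) = 23426.
Each occurs with probability p³ ≈ (0.0207)³ ≈ 8.91310e-06.
By linearity: E[X] = C(53, 3)·p³ ≈ 23426 · 8.91310e-06 ≈ 0.209.
Since α = 3/2 > 1, p = c/n^{3/2} = o(1/n) is below the triangle threshold p ~ 1/n. Asymptotically E[X] ~ (c³/6)·n^{3(1−α)} = (8³/6)·n^{-1.5} → 0, so by Markov's inequality G has no triangles w.h.p.

E[X] ≈ 0.209; in regime p = Θ(1/n^{3/2}) E[X] tends to 0 (below the triangle threshold p ~ 1/n).


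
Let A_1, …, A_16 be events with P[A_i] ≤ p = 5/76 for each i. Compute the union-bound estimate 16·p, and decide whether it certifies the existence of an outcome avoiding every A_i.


Union bound: P[∪_{i=1}^{16} A_i] ≤ Σ_i P[A_i] ≤ 16·p = 16·(5/76) = 20/19.
Numerically: 20/19 ≈ 1.053.
Is 20/19 < 1? NO.
Since the bound 20/19 is ≥ 1, the union bound is uninformative here; it does NOT by itself certify existence.

16·p = 20/19 ≈ 1.053; existence NOT certified by the union bound.


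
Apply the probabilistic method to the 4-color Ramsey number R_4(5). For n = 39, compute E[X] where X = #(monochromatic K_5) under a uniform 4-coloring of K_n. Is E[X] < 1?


E[X] = C(39, 5) · 4^{1 − 10} = 575757 · 4^{−9} = 575757/262144.
As a reduced fraction: E[X] = 575757/262144 ≈ 2.196.
Is E[X] < 1? NO.
Since E[X] ≥ 1, the first-moment bound is inconclusive at n = 39; it does NOT by itself certify R_4(5) > 39.

E[X] = 575757/262144 ≈ 2.196; E[X] ≥ 1; first-moment method inconclusive here.


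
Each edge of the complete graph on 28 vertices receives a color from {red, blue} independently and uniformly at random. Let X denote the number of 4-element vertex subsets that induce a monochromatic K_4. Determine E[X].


Let X = Σ_S X_S over the C(28, 4) = 20475 subsets S of size 4, where X_S = 1 if the K_4 on S is monochromatic.
For a fixed S, the K_4 on S has C(4, 2) = 6 edges. P[all 6 edges red] = (1/2)^6, and likewise for blue, so P[monochromatic] = 2·(1/2)^6 = 2^{1 − 6} = 1/32.
By linearity: E[X] = C(28, 4) · 2^{1 − 6} = 20475 · 1/32 = 20475/32.
Numerically: E[X] ≈ 639.8438.

E[X] = C(28,4)·2^(1−C(4,2)) = 20475/32 ≈ 639.8438.


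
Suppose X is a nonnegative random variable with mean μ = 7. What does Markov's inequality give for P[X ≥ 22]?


μ = E[X] = 7, a = 22.
Markov: P[X ≥ 22] ≤ μ/a = (7)/22 = 7/22.
Numerically: ≈ 0.31818.
(Since a = 22 > μ = 7.00000, the bound 7/22 is < 1 and informative.)

P[X ≥ 22] ≤ 7/22 ≈ 0.31818.


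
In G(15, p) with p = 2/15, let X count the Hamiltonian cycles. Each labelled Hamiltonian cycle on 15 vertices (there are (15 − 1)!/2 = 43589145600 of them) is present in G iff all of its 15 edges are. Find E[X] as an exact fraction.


K_15 has (15 − 1)!/2 = 43589145600 labelled Hamiltonian cycles.
For each such Hamiltonian cycle H, let X_H = 1 if all 15 edges of H are present in G. Then P[X_H = 1] = p^{15} = (2/15)^{15} = 32768/437893890380859375.
By linearity of expectation: E[X] = Σ_H E[X_H] = 43589145600 · p^{15} = 43589145600 · 32768/437893890380859375 = 235115905024/72081298828125.
Numerically: E[X] ≈ 0.00326182.

E[X] = 43589145600 · (2/15)^{15} = 235115905024/72081298828125 ≈ 0.00326182.


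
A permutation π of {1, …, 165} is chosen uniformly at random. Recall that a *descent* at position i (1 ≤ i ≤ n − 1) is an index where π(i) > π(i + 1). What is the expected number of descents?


Write X = Σ X_I over i = 1, …, 164, with X_I the indicator of one descent.
There are 164 indicators.
For each fixed i, the pair (π(i), π(i+1)) is a uniformly random ordered pair of distinct values from {1, …, 165}; by symmetry P[π(i) > π(i+1)] = 1/2.
By linearity: E[X] = 164 · (1/2) = (165 − 1) · (1/2) = 82 ≈ 82.000.

E[X] = 82 = 82.000.


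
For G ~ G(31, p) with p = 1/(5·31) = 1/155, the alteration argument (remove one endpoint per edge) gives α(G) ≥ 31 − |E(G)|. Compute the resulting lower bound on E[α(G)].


E[|E(G)|] = C(31, 2)·p = 465 · (1/155) = 3.
E[α(G)] ≥ n − E[|E(G)|] = 31 − 3 = 28.
Numerically: ≈ 28.000.
(This is only a lower bound; the true E[α(G)] may be larger.)

E[α(G)] ≥ 28 ≈ 28.000.


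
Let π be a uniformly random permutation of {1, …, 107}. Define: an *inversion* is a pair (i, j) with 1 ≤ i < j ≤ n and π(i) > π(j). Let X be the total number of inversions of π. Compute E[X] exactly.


Write X = Σ X_I over the C(107, 2) = 5671 pairs i < j, with X_I the indicator of one inversion.
There are 5671 indicators.
For each fixed pair i < j, the values π(i) and π(j) are two distinct elements of {1, …, 107} in uniformly random order; by symmetry P[π(i) > π(j)] = 1/2.
By linearity: E[X] = 5671 · (1/2) = C(107, 2) · (1/2) = 5671/2 = 5671/2 ≈ 2835.50000.

E[X] = 5671/2 = 2835.50000.


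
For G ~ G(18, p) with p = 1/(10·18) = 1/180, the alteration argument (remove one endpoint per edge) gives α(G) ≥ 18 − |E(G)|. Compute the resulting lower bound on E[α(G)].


E[|E(G)|] = C(18, 2)·p = 153 · (1/180) = 17/20.
E[α(G)] ≥ n − E[|E(G)|] = 18 − 17/20 = 343/20.
Numerically: ≈ 17.15000.
(This is only a lower bound; the true E[α(G)] may be larger.)

E[α(G)] ≥ 343/20 ≈ 17.15000.


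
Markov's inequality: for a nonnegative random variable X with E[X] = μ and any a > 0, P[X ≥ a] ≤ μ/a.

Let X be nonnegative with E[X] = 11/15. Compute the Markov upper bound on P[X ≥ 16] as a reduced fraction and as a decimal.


μ = E[X] = 11/15, a = 16.
Markov: P[X ≥ 16] ≤ μ/a = (11/15)/16 = 11/240.
Numerically: ≈ 0.04583.
(Since a = 16 > μ = 0.73333, the bound 11/240 is < 1 and informative.)

P[X ≥ 16] ≤ 11/240 ≈ 0.04583.


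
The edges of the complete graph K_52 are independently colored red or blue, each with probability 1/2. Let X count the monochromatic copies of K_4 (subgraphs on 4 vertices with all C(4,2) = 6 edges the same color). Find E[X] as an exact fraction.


Let X = Σ_S X_S over the C(52, 4) = 270725 subsets S of size 4, where X_S = 1 if the K_4 on S is monochromatic.
For a fixed S, the K_4 on S has C(4, 2) = 6 edges. P[all 6 edges red] = (1/2)^6, and likewise for blue, so P[monochromatic] = 2·(1/2)^6 = 2^{1 − 6} = 1/32.
By linearity of expectation: E[X] = C(52, 4) · 2^{1 − 6} = 270725 · 1/32 = 270725/32.
Numerically: E[X] ≈ 8460.156.

E[X] = C(52,4)·2^(1−C(4,2)) = 270725/32 ≈ 8460.156.


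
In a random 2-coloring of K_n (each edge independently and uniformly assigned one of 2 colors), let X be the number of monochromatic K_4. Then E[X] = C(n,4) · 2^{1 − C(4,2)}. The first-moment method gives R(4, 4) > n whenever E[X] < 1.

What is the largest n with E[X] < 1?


We need C(n, 4) · 2^{1 − 6} < 1, i.e. C(n, 4) < 2^{6 − 1} = 32.
Check values of n near the boundary:
  n = 4: C(4, 4) = 1; 1 < 32? YES
  n = 5: C(5, 4) = 5; 5 < 32? YES
  n = 6: C(6, 4) = 15; 15 < 32? YES
  n = 7: C(7, 4) = 35; 35 < 32? NO
  n = 8: C(8, 4) = 70; 70 < 32? NO
The largest n with C(n, 4) < 32 is n = 6 (where E[X] = 15/32 ≈ 0.469). Hence R(4, 4) > 6, i.e. R(4, 4) ≥ 7.

Largest n = 6; hence R(4, 4) > 6.


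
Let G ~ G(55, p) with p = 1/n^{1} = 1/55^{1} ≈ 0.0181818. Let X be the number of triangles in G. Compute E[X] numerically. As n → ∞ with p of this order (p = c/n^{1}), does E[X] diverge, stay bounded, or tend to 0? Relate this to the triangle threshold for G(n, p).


Number of potential triangles: C(55, 3) = 26235.
Each occurs with probability p³ ≈ (0.0181818)³ ≈ 6.01051841e-06.
By linearity: E[X] = C(55, 3)·p³ ≈ 26235 · 6.01051841e-06 ≈ 0.157686.
Here α = 1, so p = 1/n is exactly at the triangle threshold p ~ 1/n. Asymptotically E[X] → c³/6 = 1³/6 = 1/6 ≈ 0.166667, a bounded constant. In this regime the triangle count is asymptotically Poisson(c³/6).

E[X] ≈ 0.157686; in regime p = Θ(1/n^{1}) E[X] stays bounded (at the triangle threshold p ~ 1/n).


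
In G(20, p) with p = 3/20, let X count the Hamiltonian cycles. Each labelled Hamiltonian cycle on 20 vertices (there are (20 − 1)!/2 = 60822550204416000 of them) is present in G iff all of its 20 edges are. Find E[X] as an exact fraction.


K_20 has (20 − 1)!/2 = 60822550204416000 labelled Hamiltonian cycles.
For each such Hamiltonian cycle H, let X_H = 1 if all 20 edges of H are present in G. Then P[X_H = 1] = p^{20} = (3/20)^{20} = 3486784401/104857600000000000000000000.
Summing the indicators: E[X] = Σ_H E[X_H] = 60822550204416000 · p^{20} = 60822550204416000 · 3486784401/104857600000000000000000000 = 51776152168407487821/25600000000000000000.
Numerically: E[X] ≈ 2.0225.

E[X] = 60822550204416000 · (3/20)^{20} = 51776152168407487821/25600000000000000000 ≈ 2.0225.


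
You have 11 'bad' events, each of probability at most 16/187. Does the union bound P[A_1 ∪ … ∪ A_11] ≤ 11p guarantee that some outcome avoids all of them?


Union bound: P[∪_{i=1}^{11} A_i] ≤ Σ_i P[A_i] ≤ 11·p = 11·(16/187) = 16/17.
Numerically: 16/17 ≈ 0.9412.
Is 16/17 < 1? YES.
Since P[∪ A_i] ≤ 16/17 < 1, the complement has P[∩ A_i^c] ≥ 1 − 16/17 = 1/17 > 0, so some outcome avoids every A_i.

11·p = 16/17 ≈ 0.9412; existence CERTIFIED by the union bound.


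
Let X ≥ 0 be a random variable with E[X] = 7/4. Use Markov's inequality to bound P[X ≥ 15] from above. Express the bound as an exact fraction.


μ = E[X] = 7/4, a = 15.
Markov: P[X ≥ 15] ≤ μ/a = (7/4)/15 = 7/60.
Numerically: ≈ 0.116667.
(Since a = 15 > μ = 1.750000, the bound 7/60 is < 1 and informative.)

P[X ≥ 15] ≤ 7/60 ≈ 0.116667.


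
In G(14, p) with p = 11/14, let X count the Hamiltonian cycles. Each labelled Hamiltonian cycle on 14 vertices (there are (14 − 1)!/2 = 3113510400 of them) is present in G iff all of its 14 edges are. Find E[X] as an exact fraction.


K_14 has (14 − 1)!/2 = 3113510400 labelled Hamiltonian cycles.
For each such Hamiltonian cycle H, let X_H = 1 if all 14 edges of H are present in G. Then P[X_H = 1] = p^{14} = (11/14)^{14} = 379749833583241/11112006825558016.
Summing the indicators: E[X] = Σ_H E[X_H] = 3113510400 · p^{14} = 3113510400 · 379749833583241/11112006825558016 = 329898174179601037725/3100448333024.
Numerically: E[X] ≈ 1.06e+08.

E[X] = 3113510400 · (11/14)^{14} = 329898174179601037725/3100448333024 ≈ 1.06e+08.


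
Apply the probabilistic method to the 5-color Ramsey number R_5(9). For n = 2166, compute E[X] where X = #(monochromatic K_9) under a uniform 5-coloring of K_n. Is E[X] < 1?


E[X] = C(2166, 9) · 5^{1 − 36} = 2844037944203015677277940 · 5^{−35} = 2844037944203015677277940/2910383045673370361328125.
As a reduced fraction: E[X] = 568807588840603135455588/582076609134674072265625 ≈ 0.9772040.
Is E[X] < 1? YES.
Since E[X] < 1, there exists a 5-coloring of K_{2166} with no monochromatic K_9; hence R_5(9) > 2166.

E[X] = 568807588840603135455588/582076609134674072265625 ≈ 0.9772040; E[X] < 1, so R_5(9) > 2166.


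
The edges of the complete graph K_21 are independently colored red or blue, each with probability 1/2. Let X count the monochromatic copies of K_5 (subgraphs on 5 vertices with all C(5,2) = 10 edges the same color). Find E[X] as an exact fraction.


Let X = Σ_S X_S over the C(21, 5) = 20349 subsets S of size 5, where X_S = 1 if the K_5 on S is monochromatic.
For a fixed S, the K_5 on S has C(5, 2) = 10 edges. P[all 10 edges red] = (1/2)^10, and likewise for blue, so P[monochromatic] = 2·(1/2)^10 = 2^{1 − 10} = 1/512.
By linearity of expectation: E[X] = C(21, 5) · 2^{1 − 10} = 20349 · 1/512 = 20349/512.
Numerically: E[X] ≈ 39.74414.

E[X] = C(21,5)·2^(1−C(5,2)) = 20349/512 ≈ 39.74414.


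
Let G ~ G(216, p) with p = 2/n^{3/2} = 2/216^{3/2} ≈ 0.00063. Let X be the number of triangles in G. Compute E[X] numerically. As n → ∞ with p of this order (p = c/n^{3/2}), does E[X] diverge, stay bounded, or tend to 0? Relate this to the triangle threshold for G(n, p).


Number of potential triangles: C(216, 3) = 1656360.
Each occurs with probability p³ ≈ (0.00063)³ ≈ 2.50062e-10.
By linearity: E[X] = C(216, 3)·p³ ≈ 1656360 · 2.50062e-10 ≈ 0.000.
Since α = 3/2 > 1, p = c/n^{3/2} = o(1/n) is below the triangle threshold p ~ 1/n. Asymptotically E[X] ~ (c³/6)·n^{3(1−α)} = (2³/6)·n^{-1.5} → 0, so by Markov's inequality G has no triangles w.h.p.

E[X] ≈ 0.000; in regime p = Θ(1/n^{3/2}) E[X] tends to 0 (below the triangle threshold p ~ 1/n).


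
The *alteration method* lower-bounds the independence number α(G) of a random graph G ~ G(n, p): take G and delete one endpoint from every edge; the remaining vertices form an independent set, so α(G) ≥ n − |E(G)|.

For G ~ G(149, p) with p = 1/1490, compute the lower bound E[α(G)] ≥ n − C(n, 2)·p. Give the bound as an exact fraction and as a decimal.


E[|E(G)|] = C(149, 2)·p = 11026 · (1/1490) = 37/5.
E[α(G)] ≥ n − E[|E(G)|] = 149 − 37/5 = 708/5.
Numerically: ≈ 141.60000.
(This is only a lower bound; the true E[α(G)] may be larger.)

E[α(G)] ≥ 708/5 ≈ 141.60000.


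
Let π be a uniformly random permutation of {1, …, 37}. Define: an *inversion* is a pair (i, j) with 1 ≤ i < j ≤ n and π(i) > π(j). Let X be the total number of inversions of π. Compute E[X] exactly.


Write X = Σ X_I over the C(37, 2) = 666 pairs i < j, with X_I the indicator of one inversion.
There are 666 indicators.
For each fixed pair i < j, the values π(i) and π(j) are two distinct elements of {1, …, 37} in uniformly random order; by symmetry P[π(i) > π(j)] = 1/2.
By linearity: E[X] = 666 · (1/2) = C(37, 2) · (1/2) = 666/2 = 333 ≈ 333.0000.

E[X] = 333 = 333.0000.


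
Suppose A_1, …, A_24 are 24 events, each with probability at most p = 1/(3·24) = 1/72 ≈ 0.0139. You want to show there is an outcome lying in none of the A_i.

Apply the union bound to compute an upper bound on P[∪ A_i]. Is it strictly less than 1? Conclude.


Union bound: P[∪_{i=1}^{24} A_i] ≤ Σ_i P[A_i] ≤ 24·p = 24·(1/72) = 1/3.
Numerically: 1/3 ≈ 0.3333.
Is 1/3 < 1? YES.
Since P[∪ A_i] ≤ 1/3 < 1, the complement has P[∩ A_i^c] ≥ 1 − 1/3 = 2/3 > 0, so some outcome avoids every A_i.

24·p = 1/3 ≈ 0.3333; existence CERTIFIED by the union bound.


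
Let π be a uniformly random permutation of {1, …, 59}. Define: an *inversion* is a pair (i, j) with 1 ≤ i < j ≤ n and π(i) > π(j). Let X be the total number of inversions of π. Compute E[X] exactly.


Write X = Σ X_I over the C(59, 2) = 1711 pairs i < j, with X_I the indicator of one inversion.
There are 1711 indicators.
For each fixed pair i < j, the values π(i) and π(j) are two distinct elements of {1, …, 59} in uniformly random order; by symmetry P[π(i) > π(j)] = 1/2.
By linearity: E[X] = 1711 · (1/2) = C(59, 2) · (1/2) = 1711/2 = 1711/2 ≈ 855.500000.

E[X] = 1711/2 = 855.500000.


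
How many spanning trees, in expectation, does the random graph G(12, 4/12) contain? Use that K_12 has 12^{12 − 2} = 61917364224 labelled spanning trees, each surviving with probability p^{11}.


K_12 has 12^{12 − 2} = 61917364224 labelled spanning trees.
For each such spanning tree H, let X_H = 1 if all 11 edges of H are present in G. Then P[X_H = 1] = p^{11} = (1/3)^{11} = 1/177147.
By linearity of expectation: E[X] = Σ_H E[X_H] = 61917364224 · p^{11} = 61917364224 · 1/177147 = 1048576/3.
Numerically: E[X] ≈ 3.495e+05.

E[X] = 61917364224 · (1/3)^{11} = 1048576/3 ≈ 3.495e+05.


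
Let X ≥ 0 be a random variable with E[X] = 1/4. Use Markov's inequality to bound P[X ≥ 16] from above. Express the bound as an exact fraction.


μ = E[X] = 1/4, a = 16.
Markov: P[X ≥ 16] ≤ μ/a = (1/4)/16 = 1/64.
Numerically: ≈ 0.01562.
(Since a = 16 > μ = 0.25000, the bound 1/64 is < 1 and informative.)

P[X ≥ 16] ≤ 1/64 ≈ 0.01562.


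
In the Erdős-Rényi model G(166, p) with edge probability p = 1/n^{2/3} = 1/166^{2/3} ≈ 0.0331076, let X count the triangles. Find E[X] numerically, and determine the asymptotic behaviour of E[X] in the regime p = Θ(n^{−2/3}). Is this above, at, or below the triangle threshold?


Number of potential triangles: C(166, 3) = 748660.
Each occurs with probability p³ ≈ (0.0331076)³ ≈ 3.62897373e-05.
By linearity: E[X] = C(166, 3)·p³ ≈ 748660 · 3.62897373e-05 ≈ 27.168675.
Since α = 2/3 < 1, p = c/n^{2/3} ≫ 1/n is above the triangle threshold p ~ 1/n. Asymptotically E[X] ~ (c³/6)·n^{3(1−α)} = (1³/6)·n^{1} → ∞; triangles are abundant w.h.p.

E[X] ≈ 27.168675; in regime p = Θ(1/n^{2/3}) E[X] diverges (above the triangle threshold p ~ 1/n).


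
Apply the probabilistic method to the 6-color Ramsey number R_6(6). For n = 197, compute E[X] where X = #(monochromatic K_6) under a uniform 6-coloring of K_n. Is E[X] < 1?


E[X] = C(197, 6) · 6^{1 − 15} = 75176946208 · 6^{−14} = 75176946208/78364164096.
As a reduced fraction: E[X] = 2349279569/2448880128 ≈ 0.9593.
Is E[X] < 1? YES.
Since E[X] < 1, there exists a 6-coloring of K_{197} with no monochromatic K_6; hence R_6(6) > 197.

E[X] = 2349279569/2448880128 ≈ 0.9593; E[X] < 1, so R_6(6) > 197.


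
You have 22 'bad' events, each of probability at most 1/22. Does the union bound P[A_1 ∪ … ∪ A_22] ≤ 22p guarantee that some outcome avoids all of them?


Union bound: P[∪_{i=1}^{22} A_i] ≤ Σ_i P[A_i] ≤ 22·p = 22·(1/22) = 1.
Numerically: 1 ≈ 1.0000.
Is 1 < 1? NO.
Since the bound 1 is ≥ 1, the union bound is uninformative here; it does NOT by itself certify existence.

22·p = 1 ≈ 1.0000; existence NOT certified by the union bound.


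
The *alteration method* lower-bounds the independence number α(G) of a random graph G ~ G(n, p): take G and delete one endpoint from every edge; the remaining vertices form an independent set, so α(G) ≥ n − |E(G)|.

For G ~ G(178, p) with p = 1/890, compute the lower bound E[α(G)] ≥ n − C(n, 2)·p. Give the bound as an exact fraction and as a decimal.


E[|E(G)|] = C(178, 2)·p = 15753 · (1/890) = 177/10.
E[α(G)] ≥ n − E[|E(G)|] = 178 − 177/10 = 1603/10.
Numerically: ≈ 160.3000.
(This is only a lower bound; the true E[α(G)] may be larger.)

E[α(G)] ≥ 1603/10 ≈ 160.3000.


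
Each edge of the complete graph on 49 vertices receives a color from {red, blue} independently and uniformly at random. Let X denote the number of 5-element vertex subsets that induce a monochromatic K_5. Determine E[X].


Let X = Σ_S X_S over the C(49, 5) = 1906884 subsets S of size 5, where X_S = 1 if the K_5 on S is monochromatic.
For a fixed S, the K_5 on S has C(5, 2) = 10 edges. P[all 10 edges red] = (1/2)^10, and likewise for blue, so P[monochromatic] = 2·(1/2)^10 = 2^{1 − 10} = 1/512.
Summing: E[X] = C(49, 5) · 2^{1 − 10} = 1906884 · 1/512 = 476721/128.
Numerically: E[X] ≈ 3724.38281.

E[X] = C(49,5)·2^(1−C(5,2)) = 476721/128 ≈ 3724.38281.


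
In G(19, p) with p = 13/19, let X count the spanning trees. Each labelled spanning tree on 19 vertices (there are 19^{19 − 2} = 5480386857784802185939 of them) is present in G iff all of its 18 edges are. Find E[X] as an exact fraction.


K_19 has 19^{19 − 2} = 5480386857784802185939 labelled spanning trees.
For each such spanning tree H, let X_H = 1 if all 18 edges of H are present in G. Then P[X_H = 1] = p^{18} = (13/19)^{18} = 112455406951957393129/104127350297911241532841.
Summing the indicators: E[X] = Σ_H E[X_H] = 5480386857784802185939 · p^{18} = 5480386857784802185939 · 112455406951957393129/104127350297911241532841 = 112455406951957393129/19.
Numerically: E[X] ≈ 5.91871e+18.

E[X] = 5480386857784802185939 · (13/19)^{18} = 112455406951957393129/19 ≈ 5.91871e+18.


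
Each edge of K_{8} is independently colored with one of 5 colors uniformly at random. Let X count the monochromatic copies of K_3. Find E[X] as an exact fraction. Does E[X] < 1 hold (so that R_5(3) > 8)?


E[X] = C(8, 3) · 5^{1 − 3} = 56 · 5^{−2} = 56/25.
As a reduced fraction: E[X] = 56/25 ≈ 2.2400000.
Is E[X] < 1? NO.
Since E[X] ≥ 1, the first-moment bound is inconclusive at n = 8; it does NOT by itself certify R_5(3) > 8.

E[X] = 56/25 ≈ 2.2400000; E[X] ≥ 1; first-moment method inconclusive here.


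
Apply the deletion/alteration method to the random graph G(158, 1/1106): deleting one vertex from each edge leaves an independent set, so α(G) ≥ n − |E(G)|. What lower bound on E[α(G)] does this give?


E[|E(G)|] = C(158, 2)·p = 12403 · (1/1106) = 157/14.
E[α(G)] ≥ n − E[|E(G)|] = 158 − 157/14 = 2055/14.
Numerically: ≈ 146.78571.
(This is only a lower bound; the true E[α(G)] may be larger.)

E[α(G)] ≥ 2055/14 ≈ 146.78571.


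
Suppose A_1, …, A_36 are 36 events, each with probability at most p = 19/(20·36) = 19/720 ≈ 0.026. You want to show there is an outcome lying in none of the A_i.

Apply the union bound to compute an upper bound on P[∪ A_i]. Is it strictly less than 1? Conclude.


Union bound: P[∪_{i=1}^{36} A_i] ≤ Σ_i P[A_i] ≤ 36·p = 36·(19/720) = 19/20.
Numerically: 19/20 ≈ 0.950.
Is 19/20 < 1? YES.
Since P[∪ A_i] ≤ 19/20 < 1, the complement has P[∩ A_i^c] ≥ 1 − 19/20 = 1/20 > 0, so some outcome avoids every A_i.

36·p = 19/20 ≈ 0.950; existence CERTIFIED by the union bound.


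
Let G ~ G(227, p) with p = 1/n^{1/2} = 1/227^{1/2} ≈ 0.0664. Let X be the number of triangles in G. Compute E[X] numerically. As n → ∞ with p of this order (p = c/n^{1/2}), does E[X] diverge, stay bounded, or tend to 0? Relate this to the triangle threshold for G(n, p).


Number of potential triangles: C(227, 3) = 1923825.
Each occurs with probability p³ ≈ (0.0664)³ ≈ 2.92389e-04.
By linearity: E[X] = C(227, 3)·p³ ≈ 1923825 · 2.92389e-04 ≈ 562.506.
Since α = 1/2 < 1, p = c/n^{1/2} ≫ 1/n is above the triangle threshold p ~ 1/n. Asymptotically E[X] ~ (c³/6)·n^{3(1−α)} = (1³/6)·n^{1.5} → ∞; triangles are abundant w.h.p.

E[X] ≈ 562.506; in regime p = Θ(1/n^{1/2}) E[X] diverges (above the triangle threshold p ~ 1/n).


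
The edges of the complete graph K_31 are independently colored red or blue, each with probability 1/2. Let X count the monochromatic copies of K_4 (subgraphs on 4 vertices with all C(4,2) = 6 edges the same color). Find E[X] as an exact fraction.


Let X = Σ_S X_S over the C(31, 4) = 31465 subsets S of size 4, where X_S = 1 if the K_4 on S is monochromatic.
For a fixed S, the K_4 on S has C(4, 2) = 6 edges. P[all 6 edges red] = (1/2)^6, and likewise for blue, so P[monochromatic] = 2·(1/2)^6 = 2^{1 − 6} = 1/32.
By linearity of expectation: E[X] = C(31, 4) · 2^{1 − 6} = 31465 · 1/32 = 31465/32.
Numerically: E[X] ≈ 983.281250.

E[X] = C(31,4)·2^(1−C(4,2)) = 31465/32 ≈ 983.281250.


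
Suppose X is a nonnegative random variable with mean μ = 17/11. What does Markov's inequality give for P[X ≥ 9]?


μ = E[X] = 17/11, a = 9.
Markov: P[X ≥ 9] ≤ μ/a = (17/11)/9 = 17/99.
Numerically: ≈ 0.171717.
(Since a = 9 > μ = 1.545455, the bound 17/99 is < 1 and informative.)

P[X ≥ 9] ≤ 17/99 ≈ 0.171717.


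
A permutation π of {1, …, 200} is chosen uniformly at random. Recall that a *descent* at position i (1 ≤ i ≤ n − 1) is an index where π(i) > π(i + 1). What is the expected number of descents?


Write X = Σ X_I over i = 1, …, 199, with X_I the indicator of one descent.
There are 199 indicators.
For each fixed i, the pair (π(i), π(i+1)) is a uniformly random ordered pair of distinct values from {1, …, 200}; by symmetry P[π(i) > π(i+1)] = 1/2.
By linearity: E[X] = 199 · (1/2) = (200 − 1) · (1/2) = 199/2 ≈ 99.50000.

E[X] = 199/2 = 99.50000.


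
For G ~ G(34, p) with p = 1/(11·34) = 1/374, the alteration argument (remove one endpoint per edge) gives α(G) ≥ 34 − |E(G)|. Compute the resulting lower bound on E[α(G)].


E[|E(G)|] = C(34, 2)·p = 561 · (1/374) = 3/2.
E[α(G)] ≥ n − E[|E(G)|] = 34 − 3/2 = 65/2.
Numerically: ≈ 32.500.
(This is only a lower bound; the true E[α(G)] may be larger.)

E[α(G)] ≥ 65/2 ≈ 32.500.


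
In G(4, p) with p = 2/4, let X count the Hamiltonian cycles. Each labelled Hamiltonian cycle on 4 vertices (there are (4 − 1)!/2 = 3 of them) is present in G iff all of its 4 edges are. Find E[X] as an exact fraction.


K_4 has (4 − 1)!/2 = 3 labelled Hamiltonian cycles.
For each such Hamiltonian cycle H, let X_H = 1 if all 4 edges of H are present in G. Then P[X_H = 1] = p^{4} = (1/2)^{4} = 1/16.
Summing the indicators: E[X] = Σ_H E[X_H] = 3 · p^{4} = 3 · 1/16 = 3/16.
Numerically: E[X] ≈ 0.1875.

E[X] = 3 · (1/2)^{4} = 3/16 ≈ 0.1875.


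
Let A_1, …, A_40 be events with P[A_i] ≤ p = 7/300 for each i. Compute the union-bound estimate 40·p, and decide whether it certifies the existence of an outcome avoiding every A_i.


Union bound: P[∪_{i=1}^{40} A_i] ≤ Σ_i P[A_i] ≤ 40·p = 40·(7/300) = 14/15.
Numerically: 14/15 ≈ 0.933.
Is 14/15 < 1? YES.
Since P[∪ A_i] ≤ 14/15 < 1, the complement has P[∩ A_i^c] ≥ 1 − 14/15 = 1/15 > 0, so some outcome avoids every A_i.

40·p = 14/15 ≈ 0.933; existence CERTIFIED by the union bound.


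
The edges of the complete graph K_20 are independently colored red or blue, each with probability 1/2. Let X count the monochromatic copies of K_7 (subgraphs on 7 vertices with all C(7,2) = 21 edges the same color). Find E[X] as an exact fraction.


Let X = Σ_S X_S over the C(20, 7) = 77520 subsets S of size 7, where X_S = 1 if the K_7 on S is monochromatic.
For a fixed S, the K_7 on S has C(7, 2) = 21 edges. P[all 21 edges red] = (1/2)^21, and likewise for blue, so P[monochromatic] = 2·(1/2)^21 = 2^{1 − 21} = 1/1048576.
Summing: E[X] = C(20, 7) · 2^{1 − 21} = 77520 · 1/1048576 = 4845/65536.
Numerically: E[X] ≈ 0.073929.

E[X] = C(20,7)·2^(1−C(7,2)) = 4845/65536 ≈ 0.073929.


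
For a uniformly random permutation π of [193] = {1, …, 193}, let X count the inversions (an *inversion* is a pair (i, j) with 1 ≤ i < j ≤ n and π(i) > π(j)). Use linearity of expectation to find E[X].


Write X = Σ X_I over the C(193, 2) = 18528 pairs i < j, with X_I the indicator of one inversion.
There are 18528 indicators.
For each fixed pair i < j, the values π(i) and π(j) are two distinct elements of {1, …, 193} in uniformly random order; by symmetry P[π(i) > π(j)] = 1/2.
By linearity: E[X] = 18528 · (1/2) = C(193, 2) · (1/2) = 18528/2 = 9264 ≈ 9264.0000.

E[X] = 9264 = 9264.0000.
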